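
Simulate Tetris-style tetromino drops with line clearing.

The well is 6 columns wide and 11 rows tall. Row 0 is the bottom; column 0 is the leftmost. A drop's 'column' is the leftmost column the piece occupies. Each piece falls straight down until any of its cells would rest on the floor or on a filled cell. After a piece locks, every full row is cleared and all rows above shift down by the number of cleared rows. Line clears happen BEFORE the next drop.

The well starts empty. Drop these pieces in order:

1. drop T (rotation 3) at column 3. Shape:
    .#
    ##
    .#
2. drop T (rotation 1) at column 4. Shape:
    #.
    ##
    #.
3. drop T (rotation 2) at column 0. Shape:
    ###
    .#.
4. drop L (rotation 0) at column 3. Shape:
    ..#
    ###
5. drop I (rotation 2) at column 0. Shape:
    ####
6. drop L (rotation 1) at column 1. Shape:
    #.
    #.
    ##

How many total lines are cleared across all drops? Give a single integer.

Drop 1: T rot3 at col 3 lands with bottom-row=0; cleared 0 line(s) (total 0); column heights now [0 0 0 2 3 0], max=3
Drop 2: T rot1 at col 4 lands with bottom-row=3; cleared 0 line(s) (total 0); column heights now [0 0 0 2 6 5], max=6
Drop 3: T rot2 at col 0 lands with bottom-row=0; cleared 0 line(s) (total 0); column heights now [2 2 2 2 6 5], max=6
Drop 4: L rot0 at col 3 lands with bottom-row=6; cleared 0 line(s) (total 0); column heights now [2 2 2 7 7 8], max=8
Drop 5: I rot2 at col 0 lands with bottom-row=7; cleared 0 line(s) (total 0); column heights now [8 8 8 8 7 8], max=8
Drop 6: L rot1 at col 1 lands with bottom-row=8; cleared 0 line(s) (total 0); column heights now [8 11 9 8 7 8], max=11

Answer: 0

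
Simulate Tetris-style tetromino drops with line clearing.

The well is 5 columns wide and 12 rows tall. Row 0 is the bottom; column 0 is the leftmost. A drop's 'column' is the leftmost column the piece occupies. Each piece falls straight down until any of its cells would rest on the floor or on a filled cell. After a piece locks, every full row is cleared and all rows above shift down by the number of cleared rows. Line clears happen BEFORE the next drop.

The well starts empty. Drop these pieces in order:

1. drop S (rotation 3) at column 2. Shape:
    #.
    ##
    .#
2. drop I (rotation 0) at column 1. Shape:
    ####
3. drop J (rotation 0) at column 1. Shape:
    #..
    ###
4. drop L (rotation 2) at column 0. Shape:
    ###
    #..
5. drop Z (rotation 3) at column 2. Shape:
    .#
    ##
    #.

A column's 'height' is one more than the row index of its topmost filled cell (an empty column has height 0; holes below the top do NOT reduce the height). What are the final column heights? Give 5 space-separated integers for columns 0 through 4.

Drop 1: S rot3 at col 2 lands with bottom-row=0; cleared 0 line(s) (total 0); column heights now [0 0 3 2 0], max=3
Drop 2: I rot0 at col 1 lands with bottom-row=3; cleared 0 line(s) (total 0); column heights now [0 4 4 4 4], max=4
Drop 3: J rot0 at col 1 lands with bottom-row=4; cleared 0 line(s) (total 0); column heights now [0 6 5 5 4], max=6
Drop 4: L rot2 at col 0 lands with bottom-row=5; cleared 0 line(s) (total 0); column heights now [7 7 7 5 4], max=7
Drop 5: Z rot3 at col 2 lands with bottom-row=7; cleared 0 line(s) (total 0); column heights now [7 7 9 10 4], max=10

Answer: 7 7 9 10 4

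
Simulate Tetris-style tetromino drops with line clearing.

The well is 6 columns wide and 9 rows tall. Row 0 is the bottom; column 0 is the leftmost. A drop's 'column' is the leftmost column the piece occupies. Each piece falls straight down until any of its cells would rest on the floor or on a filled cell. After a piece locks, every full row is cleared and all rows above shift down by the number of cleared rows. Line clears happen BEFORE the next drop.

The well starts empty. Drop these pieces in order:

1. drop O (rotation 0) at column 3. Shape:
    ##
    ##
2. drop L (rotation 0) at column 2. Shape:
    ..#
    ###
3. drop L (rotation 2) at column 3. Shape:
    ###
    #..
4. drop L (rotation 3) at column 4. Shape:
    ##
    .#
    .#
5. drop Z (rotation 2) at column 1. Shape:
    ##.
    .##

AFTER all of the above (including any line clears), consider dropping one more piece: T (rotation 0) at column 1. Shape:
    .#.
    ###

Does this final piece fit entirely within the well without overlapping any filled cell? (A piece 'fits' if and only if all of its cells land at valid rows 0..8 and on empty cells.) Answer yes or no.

Answer: yes

Derivation:
Drop 1: O rot0 at col 3 lands with bottom-row=0; cleared 0 line(s) (total 0); column heights now [0 0 0 2 2 0], max=2
Drop 2: L rot0 at col 2 lands with bottom-row=2; cleared 0 line(s) (total 0); column heights now [0 0 3 3 4 0], max=4
Drop 3: L rot2 at col 3 lands with bottom-row=3; cleared 0 line(s) (total 0); column heights now [0 0 3 5 5 5], max=5
Drop 4: L rot3 at col 4 lands with bottom-row=5; cleared 0 line(s) (total 0); column heights now [0 0 3 5 8 8], max=8
Drop 5: Z rot2 at col 1 lands with bottom-row=5; cleared 0 line(s) (total 0); column heights now [0 7 7 6 8 8], max=8
Test piece T rot0 at col 1 (width 3): heights before test = [0 7 7 6 8 8]; fits = True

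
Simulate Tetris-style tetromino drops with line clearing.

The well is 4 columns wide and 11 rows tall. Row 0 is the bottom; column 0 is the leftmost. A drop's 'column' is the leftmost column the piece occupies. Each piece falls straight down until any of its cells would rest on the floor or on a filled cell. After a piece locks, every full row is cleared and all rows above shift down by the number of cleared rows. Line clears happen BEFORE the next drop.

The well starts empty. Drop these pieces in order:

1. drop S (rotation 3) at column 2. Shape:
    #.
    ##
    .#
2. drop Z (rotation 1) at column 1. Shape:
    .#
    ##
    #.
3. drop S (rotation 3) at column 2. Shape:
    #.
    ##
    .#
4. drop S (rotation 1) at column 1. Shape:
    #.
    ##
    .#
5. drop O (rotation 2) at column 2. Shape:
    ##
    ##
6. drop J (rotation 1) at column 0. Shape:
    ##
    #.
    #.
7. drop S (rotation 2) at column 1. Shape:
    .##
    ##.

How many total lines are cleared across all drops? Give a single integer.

Drop 1: S rot3 at col 2 lands with bottom-row=0; cleared 0 line(s) (total 0); column heights now [0 0 3 2], max=3
Drop 2: Z rot1 at col 1 lands with bottom-row=2; cleared 0 line(s) (total 0); column heights now [0 4 5 2], max=5
Drop 3: S rot3 at col 2 lands with bottom-row=4; cleared 0 line(s) (total 0); column heights now [0 4 7 6], max=7
Drop 4: S rot1 at col 1 lands with bottom-row=7; cleared 0 line(s) (total 0); column heights now [0 10 9 6], max=10
Drop 5: O rot2 at col 2 lands with bottom-row=9; cleared 0 line(s) (total 0); column heights now [0 10 11 11], max=11
Drop 6: J rot1 at col 0 lands with bottom-row=8; cleared 2 line(s) (total 2); column heights now [9 9 9 6], max=9
Drop 7: S rot2 at col 1 lands with bottom-row=9; cleared 0 line(s) (total 2); column heights now [9 10 11 11], max=11

Answer: 2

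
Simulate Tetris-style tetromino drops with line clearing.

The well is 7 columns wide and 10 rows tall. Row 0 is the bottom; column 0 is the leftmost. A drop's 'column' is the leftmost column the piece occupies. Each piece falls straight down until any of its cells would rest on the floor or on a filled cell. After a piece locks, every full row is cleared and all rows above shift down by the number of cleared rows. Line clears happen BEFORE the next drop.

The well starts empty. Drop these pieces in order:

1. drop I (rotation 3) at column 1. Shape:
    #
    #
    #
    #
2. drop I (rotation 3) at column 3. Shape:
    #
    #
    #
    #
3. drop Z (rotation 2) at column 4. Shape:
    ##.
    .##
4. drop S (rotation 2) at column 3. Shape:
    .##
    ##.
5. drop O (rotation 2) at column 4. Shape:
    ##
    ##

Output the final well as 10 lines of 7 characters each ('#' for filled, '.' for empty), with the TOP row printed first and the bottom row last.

Answer: .......
.......
....##.
....##.
....##.
...##..
.#.#...
.#.#...
.#.###.
.#.#.##

Derivation:
Drop 1: I rot3 at col 1 lands with bottom-row=0; cleared 0 line(s) (total 0); column heights now [0 4 0 0 0 0 0], max=4
Drop 2: I rot3 at col 3 lands with bottom-row=0; cleared 0 line(s) (total 0); column heights now [0 4 0 4 0 0 0], max=4
Drop 3: Z rot2 at col 4 lands with bottom-row=0; cleared 0 line(s) (total 0); column heights now [0 4 0 4 2 2 1], max=4
Drop 4: S rot2 at col 3 lands with bottom-row=4; cleared 0 line(s) (total 0); column heights now [0 4 0 5 6 6 1], max=6
Drop 5: O rot2 at col 4 lands with bottom-row=6; cleared 0 line(s) (total 0); column heights now [0 4 0 5 8 8 1], max=8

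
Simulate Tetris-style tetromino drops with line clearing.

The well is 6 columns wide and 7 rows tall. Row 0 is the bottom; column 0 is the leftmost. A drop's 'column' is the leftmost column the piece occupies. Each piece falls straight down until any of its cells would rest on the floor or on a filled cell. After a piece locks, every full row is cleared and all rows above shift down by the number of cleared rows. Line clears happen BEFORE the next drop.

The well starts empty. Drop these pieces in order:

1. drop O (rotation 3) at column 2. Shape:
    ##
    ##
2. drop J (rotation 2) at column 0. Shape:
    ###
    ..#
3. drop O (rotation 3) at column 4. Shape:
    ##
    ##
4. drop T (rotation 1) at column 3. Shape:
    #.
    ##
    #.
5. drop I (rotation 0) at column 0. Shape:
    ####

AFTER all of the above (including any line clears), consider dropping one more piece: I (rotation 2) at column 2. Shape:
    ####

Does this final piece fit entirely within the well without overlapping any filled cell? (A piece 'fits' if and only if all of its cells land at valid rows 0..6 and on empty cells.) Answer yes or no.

Answer: yes

Derivation:
Drop 1: O rot3 at col 2 lands with bottom-row=0; cleared 0 line(s) (total 0); column heights now [0 0 2 2 0 0], max=2
Drop 2: J rot2 at col 0 lands with bottom-row=2; cleared 0 line(s) (total 0); column heights now [4 4 4 2 0 0], max=4
Drop 3: O rot3 at col 4 lands with bottom-row=0; cleared 0 line(s) (total 0); column heights now [4 4 4 2 2 2], max=4
Drop 4: T rot1 at col 3 lands with bottom-row=2; cleared 0 line(s) (total 0); column heights now [4 4 4 5 4 2], max=5
Drop 5: I rot0 at col 0 lands with bottom-row=5; cleared 0 line(s) (total 0); column heights now [6 6 6 6 4 2], max=6
Test piece I rot2 at col 2 (width 4): heights before test = [6 6 6 6 4 2]; fits = True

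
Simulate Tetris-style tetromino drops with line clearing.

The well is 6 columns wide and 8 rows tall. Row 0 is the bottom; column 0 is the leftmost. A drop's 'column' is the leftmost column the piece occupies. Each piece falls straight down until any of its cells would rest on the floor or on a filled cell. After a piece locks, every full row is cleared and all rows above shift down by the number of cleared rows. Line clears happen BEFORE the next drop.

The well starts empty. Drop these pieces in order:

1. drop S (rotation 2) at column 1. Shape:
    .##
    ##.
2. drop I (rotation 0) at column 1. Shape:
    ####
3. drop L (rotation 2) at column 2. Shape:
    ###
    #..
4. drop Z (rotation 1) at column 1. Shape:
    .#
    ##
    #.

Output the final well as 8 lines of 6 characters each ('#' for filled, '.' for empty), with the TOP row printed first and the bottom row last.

Drop 1: S rot2 at col 1 lands with bottom-row=0; cleared 0 line(s) (total 0); column heights now [0 1 2 2 0 0], max=2
Drop 2: I rot0 at col 1 lands with bottom-row=2; cleared 0 line(s) (total 0); column heights now [0 3 3 3 3 0], max=3
Drop 3: L rot2 at col 2 lands with bottom-row=3; cleared 0 line(s) (total 0); column heights now [0 3 5 5 5 0], max=5
Drop 4: Z rot1 at col 1 lands with bottom-row=4; cleared 0 line(s) (total 0); column heights now [0 6 7 5 5 0], max=7

Answer: ......
..#...
.##...
.####.
..#...
.####.
..##..
.##...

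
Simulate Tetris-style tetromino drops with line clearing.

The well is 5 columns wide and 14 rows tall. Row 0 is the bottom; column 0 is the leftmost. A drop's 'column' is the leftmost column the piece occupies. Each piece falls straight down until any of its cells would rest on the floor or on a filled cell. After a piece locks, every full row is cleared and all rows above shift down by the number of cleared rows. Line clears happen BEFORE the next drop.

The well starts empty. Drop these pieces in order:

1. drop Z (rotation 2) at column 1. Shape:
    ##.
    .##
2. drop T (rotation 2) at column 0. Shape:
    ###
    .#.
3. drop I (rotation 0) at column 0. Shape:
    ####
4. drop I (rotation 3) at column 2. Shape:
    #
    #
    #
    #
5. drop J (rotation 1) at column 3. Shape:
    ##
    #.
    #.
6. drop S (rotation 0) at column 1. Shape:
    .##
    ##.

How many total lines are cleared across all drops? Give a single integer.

Answer: 0

Derivation:
Drop 1: Z rot2 at col 1 lands with bottom-row=0; cleared 0 line(s) (total 0); column heights now [0 2 2 1 0], max=2
Drop 2: T rot2 at col 0 lands with bottom-row=2; cleared 0 line(s) (total 0); column heights now [4 4 4 1 0], max=4
Drop 3: I rot0 at col 0 lands with bottom-row=4; cleared 0 line(s) (total 0); column heights now [5 5 5 5 0], max=5
Drop 4: I rot3 at col 2 lands with bottom-row=5; cleared 0 line(s) (total 0); column heights now [5 5 9 5 0], max=9
Drop 5: J rot1 at col 3 lands with bottom-row=5; cleared 0 line(s) (total 0); column heights now [5 5 9 8 8], max=9
Drop 6: S rot0 at col 1 lands with bottom-row=9; cleared 0 line(s) (total 0); column heights now [5 10 11 11 8], max=11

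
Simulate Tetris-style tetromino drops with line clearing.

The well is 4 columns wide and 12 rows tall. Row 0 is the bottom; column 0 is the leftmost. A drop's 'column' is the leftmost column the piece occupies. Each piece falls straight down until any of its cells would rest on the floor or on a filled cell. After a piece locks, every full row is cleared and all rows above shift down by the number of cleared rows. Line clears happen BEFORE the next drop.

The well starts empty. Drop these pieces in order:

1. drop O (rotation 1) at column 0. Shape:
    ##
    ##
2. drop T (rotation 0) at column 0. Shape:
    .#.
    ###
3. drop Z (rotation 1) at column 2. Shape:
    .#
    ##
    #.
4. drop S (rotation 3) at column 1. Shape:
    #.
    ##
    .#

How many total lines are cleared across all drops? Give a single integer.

Drop 1: O rot1 at col 0 lands with bottom-row=0; cleared 0 line(s) (total 0); column heights now [2 2 0 0], max=2
Drop 2: T rot0 at col 0 lands with bottom-row=2; cleared 0 line(s) (total 0); column heights now [3 4 3 0], max=4
Drop 3: Z rot1 at col 2 lands with bottom-row=3; cleared 0 line(s) (total 0); column heights now [3 4 5 6], max=6
Drop 4: S rot3 at col 1 lands with bottom-row=5; cleared 0 line(s) (total 0); column heights now [3 8 7 6], max=8

Answer: 0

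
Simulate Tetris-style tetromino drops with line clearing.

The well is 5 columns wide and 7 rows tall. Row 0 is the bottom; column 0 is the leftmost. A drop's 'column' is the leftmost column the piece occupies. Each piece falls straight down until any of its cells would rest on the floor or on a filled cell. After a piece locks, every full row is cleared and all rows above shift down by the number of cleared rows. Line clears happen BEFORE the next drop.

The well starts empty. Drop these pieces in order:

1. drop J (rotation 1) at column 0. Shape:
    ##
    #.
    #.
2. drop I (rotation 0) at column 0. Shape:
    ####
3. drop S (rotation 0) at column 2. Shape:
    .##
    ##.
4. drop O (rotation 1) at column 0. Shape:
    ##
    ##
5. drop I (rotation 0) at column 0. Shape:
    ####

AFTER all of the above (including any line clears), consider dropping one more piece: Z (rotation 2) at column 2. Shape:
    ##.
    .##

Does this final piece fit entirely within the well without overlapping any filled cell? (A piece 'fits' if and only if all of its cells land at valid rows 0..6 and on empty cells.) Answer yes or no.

Answer: no

Derivation:
Drop 1: J rot1 at col 0 lands with bottom-row=0; cleared 0 line(s) (total 0); column heights now [3 3 0 0 0], max=3
Drop 2: I rot0 at col 0 lands with bottom-row=3; cleared 0 line(s) (total 0); column heights now [4 4 4 4 0], max=4
Drop 3: S rot0 at col 2 lands with bottom-row=4; cleared 0 line(s) (total 0); column heights now [4 4 5 6 6], max=6
Drop 4: O rot1 at col 0 lands with bottom-row=4; cleared 0 line(s) (total 0); column heights now [6 6 5 6 6], max=6
Drop 5: I rot0 at col 0 lands with bottom-row=6; cleared 0 line(s) (total 0); column heights now [7 7 7 7 6], max=7
Test piece Z rot2 at col 2 (width 3): heights before test = [7 7 7 7 6]; fits = False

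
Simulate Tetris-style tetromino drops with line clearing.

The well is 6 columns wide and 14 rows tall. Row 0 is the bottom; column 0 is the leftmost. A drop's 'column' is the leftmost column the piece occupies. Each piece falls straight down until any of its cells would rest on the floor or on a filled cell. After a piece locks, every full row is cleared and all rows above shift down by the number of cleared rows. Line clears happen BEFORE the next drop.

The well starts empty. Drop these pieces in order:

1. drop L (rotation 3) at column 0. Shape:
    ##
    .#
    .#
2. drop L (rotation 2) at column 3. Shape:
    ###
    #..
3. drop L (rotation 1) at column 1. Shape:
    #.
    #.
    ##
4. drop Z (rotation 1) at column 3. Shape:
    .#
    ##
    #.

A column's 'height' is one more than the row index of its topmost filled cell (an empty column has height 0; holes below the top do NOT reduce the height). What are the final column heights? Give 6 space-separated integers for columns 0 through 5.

Answer: 3 6 4 4 5 2

Derivation:
Drop 1: L rot3 at col 0 lands with bottom-row=0; cleared 0 line(s) (total 0); column heights now [3 3 0 0 0 0], max=3
Drop 2: L rot2 at col 3 lands with bottom-row=0; cleared 0 line(s) (total 0); column heights now [3 3 0 2 2 2], max=3
Drop 3: L rot1 at col 1 lands with bottom-row=3; cleared 0 line(s) (total 0); column heights now [3 6 4 2 2 2], max=6
Drop 4: Z rot1 at col 3 lands with bottom-row=2; cleared 0 line(s) (total 0); column heights now [3 6 4 4 5 2], max=6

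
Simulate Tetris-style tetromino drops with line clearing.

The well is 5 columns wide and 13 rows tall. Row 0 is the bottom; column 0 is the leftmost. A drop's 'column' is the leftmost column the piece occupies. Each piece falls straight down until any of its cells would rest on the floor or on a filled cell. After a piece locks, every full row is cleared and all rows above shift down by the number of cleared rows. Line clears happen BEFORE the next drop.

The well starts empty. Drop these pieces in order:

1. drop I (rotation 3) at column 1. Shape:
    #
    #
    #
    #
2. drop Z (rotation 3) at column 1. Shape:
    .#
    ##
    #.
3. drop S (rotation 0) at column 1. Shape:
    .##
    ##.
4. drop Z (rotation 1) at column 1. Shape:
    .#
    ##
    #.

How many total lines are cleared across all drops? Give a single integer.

Answer: 0

Derivation:
Drop 1: I rot3 at col 1 lands with bottom-row=0; cleared 0 line(s) (total 0); column heights now [0 4 0 0 0], max=4
Drop 2: Z rot3 at col 1 lands with bottom-row=4; cleared 0 line(s) (total 0); column heights now [0 6 7 0 0], max=7
Drop 3: S rot0 at col 1 lands with bottom-row=7; cleared 0 line(s) (total 0); column heights now [0 8 9 9 0], max=9
Drop 4: Z rot1 at col 1 lands with bottom-row=8; cleared 0 line(s) (total 0); column heights now [0 10 11 9 0], max=11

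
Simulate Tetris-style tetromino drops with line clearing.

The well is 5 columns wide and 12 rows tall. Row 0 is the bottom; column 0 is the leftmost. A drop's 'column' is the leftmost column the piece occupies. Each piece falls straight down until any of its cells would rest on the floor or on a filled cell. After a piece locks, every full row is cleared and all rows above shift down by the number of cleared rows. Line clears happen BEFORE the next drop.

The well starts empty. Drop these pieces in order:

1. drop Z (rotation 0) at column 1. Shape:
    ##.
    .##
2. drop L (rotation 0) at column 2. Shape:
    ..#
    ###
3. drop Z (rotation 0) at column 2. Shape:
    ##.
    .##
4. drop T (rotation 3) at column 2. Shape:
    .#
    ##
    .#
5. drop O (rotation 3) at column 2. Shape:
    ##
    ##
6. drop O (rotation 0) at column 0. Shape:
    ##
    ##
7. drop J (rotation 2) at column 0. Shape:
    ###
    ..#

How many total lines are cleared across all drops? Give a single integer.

Answer: 1

Derivation:
Drop 1: Z rot0 at col 1 lands with bottom-row=0; cleared 0 line(s) (total 0); column heights now [0 2 2 1 0], max=2
Drop 2: L rot0 at col 2 lands with bottom-row=2; cleared 0 line(s) (total 0); column heights now [0 2 3 3 4], max=4
Drop 3: Z rot0 at col 2 lands with bottom-row=4; cleared 0 line(s) (total 0); column heights now [0 2 6 6 5], max=6
Drop 4: T rot3 at col 2 lands with bottom-row=6; cleared 0 line(s) (total 0); column heights now [0 2 8 9 5], max=9
Drop 5: O rot3 at col 2 lands with bottom-row=9; cleared 0 line(s) (total 0); column heights now [0 2 11 11 5], max=11
Drop 6: O rot0 at col 0 lands with bottom-row=2; cleared 1 line(s) (total 1); column heights now [3 3 10 10 4], max=10
Drop 7: J rot2 at col 0 lands with bottom-row=10; cleared 0 line(s) (total 1); column heights now [12 12 12 10 4], max=12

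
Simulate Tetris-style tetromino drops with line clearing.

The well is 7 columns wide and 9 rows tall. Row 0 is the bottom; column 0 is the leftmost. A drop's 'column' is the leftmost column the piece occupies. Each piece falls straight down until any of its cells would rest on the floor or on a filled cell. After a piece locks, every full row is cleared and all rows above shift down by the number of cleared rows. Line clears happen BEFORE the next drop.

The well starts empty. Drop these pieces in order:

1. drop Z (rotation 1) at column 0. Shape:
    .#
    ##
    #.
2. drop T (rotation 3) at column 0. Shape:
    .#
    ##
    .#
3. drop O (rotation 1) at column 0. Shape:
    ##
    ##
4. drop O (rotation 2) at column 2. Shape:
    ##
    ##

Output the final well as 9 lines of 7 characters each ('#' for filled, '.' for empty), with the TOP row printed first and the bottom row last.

Drop 1: Z rot1 at col 0 lands with bottom-row=0; cleared 0 line(s) (total 0); column heights now [2 3 0 0 0 0 0], max=3
Drop 2: T rot3 at col 0 lands with bottom-row=3; cleared 0 line(s) (total 0); column heights now [5 6 0 0 0 0 0], max=6
Drop 3: O rot1 at col 0 lands with bottom-row=6; cleared 0 line(s) (total 0); column heights now [8 8 0 0 0 0 0], max=8
Drop 4: O rot2 at col 2 lands with bottom-row=0; cleared 0 line(s) (total 0); column heights now [8 8 2 2 0 0 0], max=8

Answer: .......
##.....
##.....
.#.....
##.....
.#.....
.#.....
####...
#.##...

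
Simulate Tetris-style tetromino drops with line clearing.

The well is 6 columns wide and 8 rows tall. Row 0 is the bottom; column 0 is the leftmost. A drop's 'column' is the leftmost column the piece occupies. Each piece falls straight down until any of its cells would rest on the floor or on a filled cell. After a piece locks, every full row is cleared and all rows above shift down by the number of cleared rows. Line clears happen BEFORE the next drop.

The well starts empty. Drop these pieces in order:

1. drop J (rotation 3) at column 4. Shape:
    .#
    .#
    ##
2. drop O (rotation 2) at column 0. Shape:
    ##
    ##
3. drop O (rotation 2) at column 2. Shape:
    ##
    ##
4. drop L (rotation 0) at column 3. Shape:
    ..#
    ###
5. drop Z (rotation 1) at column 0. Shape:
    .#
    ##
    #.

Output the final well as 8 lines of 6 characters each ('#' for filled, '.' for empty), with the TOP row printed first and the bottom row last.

Drop 1: J rot3 at col 4 lands with bottom-row=0; cleared 0 line(s) (total 0); column heights now [0 0 0 0 1 3], max=3
Drop 2: O rot2 at col 0 lands with bottom-row=0; cleared 0 line(s) (total 0); column heights now [2 2 0 0 1 3], max=3
Drop 3: O rot2 at col 2 lands with bottom-row=0; cleared 1 line(s) (total 1); column heights now [1 1 1 1 0 2], max=2
Drop 4: L rot0 at col 3 lands with bottom-row=2; cleared 0 line(s) (total 1); column heights now [1 1 1 3 3 4], max=4
Drop 5: Z rot1 at col 0 lands with bottom-row=1; cleared 0 line(s) (total 1); column heights now [3 4 1 3 3 4], max=4

Answer: ......
......
......
......
.#...#
##.###
#....#
####.#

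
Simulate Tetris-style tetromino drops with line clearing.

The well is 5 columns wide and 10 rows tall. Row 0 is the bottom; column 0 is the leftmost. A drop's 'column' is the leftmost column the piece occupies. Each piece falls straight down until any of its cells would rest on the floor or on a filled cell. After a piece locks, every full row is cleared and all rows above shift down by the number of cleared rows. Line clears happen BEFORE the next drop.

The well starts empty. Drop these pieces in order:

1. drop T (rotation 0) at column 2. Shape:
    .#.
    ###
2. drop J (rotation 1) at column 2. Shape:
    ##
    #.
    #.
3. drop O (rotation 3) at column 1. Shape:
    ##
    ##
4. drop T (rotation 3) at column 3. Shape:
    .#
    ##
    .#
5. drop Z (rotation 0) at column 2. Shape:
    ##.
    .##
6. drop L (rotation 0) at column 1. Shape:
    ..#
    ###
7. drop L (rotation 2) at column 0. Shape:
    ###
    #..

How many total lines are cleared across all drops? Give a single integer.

Answer: 0

Derivation:
Drop 1: T rot0 at col 2 lands with bottom-row=0; cleared 0 line(s) (total 0); column heights now [0 0 1 2 1], max=2
Drop 2: J rot1 at col 2 lands with bottom-row=1; cleared 0 line(s) (total 0); column heights now [0 0 4 4 1], max=4
Drop 3: O rot3 at col 1 lands with bottom-row=4; cleared 0 line(s) (total 0); column heights now [0 6 6 4 1], max=6
Drop 4: T rot3 at col 3 lands with bottom-row=3; cleared 0 line(s) (total 0); column heights now [0 6 6 5 6], max=6
Drop 5: Z rot0 at col 2 lands with bottom-row=6; cleared 0 line(s) (total 0); column heights now [0 6 8 8 7], max=8
Drop 6: L rot0 at col 1 lands with bottom-row=8; cleared 0 line(s) (total 0); column heights now [0 9 9 10 7], max=10
Drop 7: L rot2 at col 0 lands with bottom-row=8; cleared 0 line(s) (total 0); column heights now [10 10 10 10 7], max=10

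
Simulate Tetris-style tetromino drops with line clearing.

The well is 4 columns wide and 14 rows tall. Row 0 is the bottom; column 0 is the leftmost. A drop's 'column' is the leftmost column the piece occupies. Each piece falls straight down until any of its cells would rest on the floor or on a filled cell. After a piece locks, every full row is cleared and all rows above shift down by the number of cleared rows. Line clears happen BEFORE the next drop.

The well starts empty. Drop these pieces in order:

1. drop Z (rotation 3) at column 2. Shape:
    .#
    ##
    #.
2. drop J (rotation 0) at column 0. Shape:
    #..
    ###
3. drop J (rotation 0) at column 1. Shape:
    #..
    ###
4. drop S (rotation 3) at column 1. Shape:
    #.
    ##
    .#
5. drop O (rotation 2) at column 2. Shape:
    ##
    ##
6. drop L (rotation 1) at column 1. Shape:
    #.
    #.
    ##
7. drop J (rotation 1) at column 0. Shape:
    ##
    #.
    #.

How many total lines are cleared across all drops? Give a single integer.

Answer: 2

Derivation:
Drop 1: Z rot3 at col 2 lands with bottom-row=0; cleared 0 line(s) (total 0); column heights now [0 0 2 3], max=3
Drop 2: J rot0 at col 0 lands with bottom-row=2; cleared 1 line(s) (total 1); column heights now [3 0 2 2], max=3
Drop 3: J rot0 at col 1 lands with bottom-row=2; cleared 1 line(s) (total 2); column heights now [0 3 2 2], max=3
Drop 4: S rot3 at col 1 lands with bottom-row=2; cleared 0 line(s) (total 2); column heights now [0 5 4 2], max=5
Drop 5: O rot2 at col 2 lands with bottom-row=4; cleared 0 line(s) (total 2); column heights now [0 5 6 6], max=6
Drop 6: L rot1 at col 1 lands with bottom-row=6; cleared 0 line(s) (total 2); column heights now [0 9 7 6], max=9
Drop 7: J rot1 at col 0 lands with bottom-row=7; cleared 0 line(s) (total 2); column heights now [10 10 7 6], max=10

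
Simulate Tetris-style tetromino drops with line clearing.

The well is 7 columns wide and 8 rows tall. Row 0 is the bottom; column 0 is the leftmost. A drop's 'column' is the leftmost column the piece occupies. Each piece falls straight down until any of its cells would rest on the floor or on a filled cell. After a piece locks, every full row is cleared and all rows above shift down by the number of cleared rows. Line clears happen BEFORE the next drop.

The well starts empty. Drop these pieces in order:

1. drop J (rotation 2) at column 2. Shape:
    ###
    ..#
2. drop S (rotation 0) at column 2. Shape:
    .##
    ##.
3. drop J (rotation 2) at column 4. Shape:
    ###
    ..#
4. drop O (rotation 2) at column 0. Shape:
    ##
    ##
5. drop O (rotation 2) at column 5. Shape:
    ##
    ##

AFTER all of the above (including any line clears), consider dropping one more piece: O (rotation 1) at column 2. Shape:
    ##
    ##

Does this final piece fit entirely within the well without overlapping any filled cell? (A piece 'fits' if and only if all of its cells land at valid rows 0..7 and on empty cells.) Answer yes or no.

Answer: yes

Derivation:
Drop 1: J rot2 at col 2 lands with bottom-row=0; cleared 0 line(s) (total 0); column heights now [0 0 2 2 2 0 0], max=2
Drop 2: S rot0 at col 2 lands with bottom-row=2; cleared 0 line(s) (total 0); column heights now [0 0 3 4 4 0 0], max=4
Drop 3: J rot2 at col 4 lands with bottom-row=3; cleared 0 line(s) (total 0); column heights now [0 0 3 4 5 5 5], max=5
Drop 4: O rot2 at col 0 lands with bottom-row=0; cleared 0 line(s) (total 0); column heights now [2 2 3 4 5 5 5], max=5
Drop 5: O rot2 at col 5 lands with bottom-row=5; cleared 0 line(s) (total 0); column heights now [2 2 3 4 5 7 7], max=7
Test piece O rot1 at col 2 (width 2): heights before test = [2 2 3 4 5 7 7]; fits = True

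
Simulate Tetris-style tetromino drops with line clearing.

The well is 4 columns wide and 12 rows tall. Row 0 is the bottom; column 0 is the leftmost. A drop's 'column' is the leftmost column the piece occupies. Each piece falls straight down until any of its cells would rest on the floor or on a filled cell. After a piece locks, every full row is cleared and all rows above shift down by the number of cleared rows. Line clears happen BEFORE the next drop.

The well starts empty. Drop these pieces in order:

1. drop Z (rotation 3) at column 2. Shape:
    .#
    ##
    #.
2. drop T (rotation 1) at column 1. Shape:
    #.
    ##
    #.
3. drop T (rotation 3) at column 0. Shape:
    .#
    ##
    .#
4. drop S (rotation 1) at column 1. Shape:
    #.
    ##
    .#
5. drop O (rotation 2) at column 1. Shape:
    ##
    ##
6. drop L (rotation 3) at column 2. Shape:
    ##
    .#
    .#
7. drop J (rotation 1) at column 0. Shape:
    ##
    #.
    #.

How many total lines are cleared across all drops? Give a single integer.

Answer: 3

Derivation:
Drop 1: Z rot3 at col 2 lands with bottom-row=0; cleared 0 line(s) (total 0); column heights now [0 0 2 3], max=3
Drop 2: T rot1 at col 1 lands with bottom-row=1; cleared 0 line(s) (total 0); column heights now [0 4 3 3], max=4
Drop 3: T rot3 at col 0 lands with bottom-row=4; cleared 0 line(s) (total 0); column heights now [6 7 3 3], max=7
Drop 4: S rot1 at col 1 lands with bottom-row=6; cleared 0 line(s) (total 0); column heights now [6 9 8 3], max=9
Drop 5: O rot2 at col 1 lands with bottom-row=9; cleared 0 line(s) (total 0); column heights now [6 11 11 3], max=11
Drop 6: L rot3 at col 2 lands with bottom-row=9; cleared 0 line(s) (total 0); column heights now [6 11 12 12], max=12
Drop 7: J rot1 at col 0 lands with bottom-row=9; cleared 3 line(s) (total 3); column heights now [6 9 8 3], max=9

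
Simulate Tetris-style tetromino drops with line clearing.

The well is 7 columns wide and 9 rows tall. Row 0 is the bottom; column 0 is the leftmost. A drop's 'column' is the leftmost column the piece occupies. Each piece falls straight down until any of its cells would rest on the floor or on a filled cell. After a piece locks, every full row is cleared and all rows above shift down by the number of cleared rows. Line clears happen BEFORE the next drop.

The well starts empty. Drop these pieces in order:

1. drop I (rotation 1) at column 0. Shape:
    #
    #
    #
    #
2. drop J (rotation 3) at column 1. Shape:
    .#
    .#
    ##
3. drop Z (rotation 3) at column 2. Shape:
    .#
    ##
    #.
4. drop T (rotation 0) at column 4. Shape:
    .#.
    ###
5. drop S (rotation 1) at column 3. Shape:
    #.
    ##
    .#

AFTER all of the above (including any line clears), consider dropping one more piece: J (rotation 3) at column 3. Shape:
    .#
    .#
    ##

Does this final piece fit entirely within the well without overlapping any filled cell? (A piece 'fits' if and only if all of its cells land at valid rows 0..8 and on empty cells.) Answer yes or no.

Answer: no

Derivation:
Drop 1: I rot1 at col 0 lands with bottom-row=0; cleared 0 line(s) (total 0); column heights now [4 0 0 0 0 0 0], max=4
Drop 2: J rot3 at col 1 lands with bottom-row=0; cleared 0 line(s) (total 0); column heights now [4 1 3 0 0 0 0], max=4
Drop 3: Z rot3 at col 2 lands with bottom-row=3; cleared 0 line(s) (total 0); column heights now [4 1 5 6 0 0 0], max=6
Drop 4: T rot0 at col 4 lands with bottom-row=0; cleared 0 line(s) (total 0); column heights now [4 1 5 6 1 2 1], max=6
Drop 5: S rot1 at col 3 lands with bottom-row=5; cleared 0 line(s) (total 0); column heights now [4 1 5 8 7 2 1], max=8
Test piece J rot3 at col 3 (width 2): heights before test = [4 1 5 8 7 2 1]; fits = False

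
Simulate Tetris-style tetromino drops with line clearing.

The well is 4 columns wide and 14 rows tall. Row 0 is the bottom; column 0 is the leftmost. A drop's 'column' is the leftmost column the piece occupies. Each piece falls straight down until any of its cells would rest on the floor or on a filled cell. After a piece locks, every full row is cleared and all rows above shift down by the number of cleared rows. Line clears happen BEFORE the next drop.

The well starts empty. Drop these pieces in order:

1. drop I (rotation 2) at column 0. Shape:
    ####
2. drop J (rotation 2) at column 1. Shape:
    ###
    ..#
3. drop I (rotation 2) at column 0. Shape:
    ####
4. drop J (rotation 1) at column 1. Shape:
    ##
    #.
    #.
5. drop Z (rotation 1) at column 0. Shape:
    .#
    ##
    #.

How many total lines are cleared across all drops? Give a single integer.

Answer: 2

Derivation:
Drop 1: I rot2 at col 0 lands with bottom-row=0; cleared 1 line(s) (total 1); column heights now [0 0 0 0], max=0
Drop 2: J rot2 at col 1 lands with bottom-row=0; cleared 0 line(s) (total 1); column heights now [0 2 2 2], max=2
Drop 3: I rot2 at col 0 lands with bottom-row=2; cleared 1 line(s) (total 2); column heights now [0 2 2 2], max=2
Drop 4: J rot1 at col 1 lands with bottom-row=2; cleared 0 line(s) (total 2); column heights now [0 5 5 2], max=5
Drop 5: Z rot1 at col 0 lands with bottom-row=4; cleared 0 line(s) (total 2); column heights now [6 7 5 2], max=7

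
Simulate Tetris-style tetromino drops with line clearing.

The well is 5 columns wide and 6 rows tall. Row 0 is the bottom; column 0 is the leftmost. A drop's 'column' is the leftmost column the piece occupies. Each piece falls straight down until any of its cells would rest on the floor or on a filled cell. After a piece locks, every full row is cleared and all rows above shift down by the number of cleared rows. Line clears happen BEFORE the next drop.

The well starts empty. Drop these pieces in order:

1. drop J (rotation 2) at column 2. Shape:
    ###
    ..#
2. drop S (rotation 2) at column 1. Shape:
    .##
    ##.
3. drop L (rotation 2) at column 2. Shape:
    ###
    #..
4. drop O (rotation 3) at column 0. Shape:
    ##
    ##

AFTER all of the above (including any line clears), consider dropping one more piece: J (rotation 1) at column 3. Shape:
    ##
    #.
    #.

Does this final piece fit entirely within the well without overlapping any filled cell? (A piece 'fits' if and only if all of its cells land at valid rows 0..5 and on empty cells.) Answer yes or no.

Drop 1: J rot2 at col 2 lands with bottom-row=0; cleared 0 line(s) (total 0); column heights now [0 0 2 2 2], max=2
Drop 2: S rot2 at col 1 lands with bottom-row=2; cleared 0 line(s) (total 0); column heights now [0 3 4 4 2], max=4
Drop 3: L rot2 at col 2 lands with bottom-row=4; cleared 0 line(s) (total 0); column heights now [0 3 6 6 6], max=6
Drop 4: O rot3 at col 0 lands with bottom-row=3; cleared 0 line(s) (total 0); column heights now [5 5 6 6 6], max=6
Test piece J rot1 at col 3 (width 2): heights before test = [5 5 6 6 6]; fits = False

Answer: no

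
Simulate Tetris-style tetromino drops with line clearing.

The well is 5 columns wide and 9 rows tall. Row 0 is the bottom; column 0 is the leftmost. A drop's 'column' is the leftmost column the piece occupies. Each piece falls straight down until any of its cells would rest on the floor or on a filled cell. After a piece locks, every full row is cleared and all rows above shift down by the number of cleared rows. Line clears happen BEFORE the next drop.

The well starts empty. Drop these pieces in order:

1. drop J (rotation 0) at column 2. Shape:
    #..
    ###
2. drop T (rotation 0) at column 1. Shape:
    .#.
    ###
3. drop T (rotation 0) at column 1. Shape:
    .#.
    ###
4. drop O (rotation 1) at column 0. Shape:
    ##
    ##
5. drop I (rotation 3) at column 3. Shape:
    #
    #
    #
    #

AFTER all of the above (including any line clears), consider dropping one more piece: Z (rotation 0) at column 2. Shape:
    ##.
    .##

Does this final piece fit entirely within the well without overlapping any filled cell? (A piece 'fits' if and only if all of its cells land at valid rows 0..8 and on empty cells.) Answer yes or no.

Answer: no

Derivation:
Drop 1: J rot0 at col 2 lands with bottom-row=0; cleared 0 line(s) (total 0); column heights now [0 0 2 1 1], max=2
Drop 2: T rot0 at col 1 lands with bottom-row=2; cleared 0 line(s) (total 0); column heights now [0 3 4 3 1], max=4
Drop 3: T rot0 at col 1 lands with bottom-row=4; cleared 0 line(s) (total 0); column heights now [0 5 6 5 1], max=6
Drop 4: O rot1 at col 0 lands with bottom-row=5; cleared 0 line(s) (total 0); column heights now [7 7 6 5 1], max=7
Drop 5: I rot3 at col 3 lands with bottom-row=5; cleared 0 line(s) (total 0); column heights now [7 7 6 9 1], max=9
Test piece Z rot0 at col 2 (width 3): heights before test = [7 7 6 9 1]; fits = False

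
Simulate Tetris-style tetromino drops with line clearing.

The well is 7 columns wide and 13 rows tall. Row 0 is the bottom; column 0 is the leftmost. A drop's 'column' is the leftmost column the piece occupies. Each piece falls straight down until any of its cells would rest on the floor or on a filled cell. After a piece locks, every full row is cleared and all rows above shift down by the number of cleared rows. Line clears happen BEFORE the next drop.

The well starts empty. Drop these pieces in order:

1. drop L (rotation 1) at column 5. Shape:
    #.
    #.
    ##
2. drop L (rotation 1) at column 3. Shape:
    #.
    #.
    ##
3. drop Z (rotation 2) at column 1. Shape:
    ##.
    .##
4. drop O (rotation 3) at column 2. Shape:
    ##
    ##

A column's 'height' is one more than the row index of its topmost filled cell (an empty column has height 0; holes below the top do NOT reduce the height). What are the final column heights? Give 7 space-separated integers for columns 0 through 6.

Answer: 0 5 7 7 1 3 1

Derivation:
Drop 1: L rot1 at col 5 lands with bottom-row=0; cleared 0 line(s) (total 0); column heights now [0 0 0 0 0 3 1], max=3
Drop 2: L rot1 at col 3 lands with bottom-row=0; cleared 0 line(s) (total 0); column heights now [0 0 0 3 1 3 1], max=3
Drop 3: Z rot2 at col 1 lands with bottom-row=3; cleared 0 line(s) (total 0); column heights now [0 5 5 4 1 3 1], max=5
Drop 4: O rot3 at col 2 lands with bottom-row=5; cleared 0 line(s) (total 0); column heights now [0 5 7 7 1 3 1], max=7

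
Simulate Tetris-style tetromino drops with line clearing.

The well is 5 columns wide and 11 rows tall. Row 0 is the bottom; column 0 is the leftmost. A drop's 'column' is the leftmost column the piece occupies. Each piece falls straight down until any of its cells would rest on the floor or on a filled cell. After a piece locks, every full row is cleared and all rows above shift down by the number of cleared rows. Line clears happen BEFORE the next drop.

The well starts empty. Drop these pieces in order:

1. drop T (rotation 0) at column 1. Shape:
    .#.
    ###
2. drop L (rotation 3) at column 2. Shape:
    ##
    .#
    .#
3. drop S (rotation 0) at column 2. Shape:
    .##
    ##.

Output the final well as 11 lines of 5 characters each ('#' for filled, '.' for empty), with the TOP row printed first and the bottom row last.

Drop 1: T rot0 at col 1 lands with bottom-row=0; cleared 0 line(s) (total 0); column heights now [0 1 2 1 0], max=2
Drop 2: L rot3 at col 2 lands with bottom-row=1; cleared 0 line(s) (total 0); column heights now [0 1 4 4 0], max=4
Drop 3: S rot0 at col 2 lands with bottom-row=4; cleared 0 line(s) (total 0); column heights now [0 1 5 6 6], max=6

Answer: .....
.....
.....
.....
.....
...##
..##.
..##.
...#.
..##.
.###.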